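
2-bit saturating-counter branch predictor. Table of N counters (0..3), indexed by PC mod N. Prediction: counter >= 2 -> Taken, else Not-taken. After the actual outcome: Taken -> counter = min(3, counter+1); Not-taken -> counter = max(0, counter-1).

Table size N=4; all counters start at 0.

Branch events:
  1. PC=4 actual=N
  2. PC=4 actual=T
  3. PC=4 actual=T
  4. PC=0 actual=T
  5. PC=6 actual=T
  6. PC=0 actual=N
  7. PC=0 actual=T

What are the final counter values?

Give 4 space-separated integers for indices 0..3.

Ev 1: PC=4 idx=0 pred=N actual=N -> ctr[0]=0
Ev 2: PC=4 idx=0 pred=N actual=T -> ctr[0]=1
Ev 3: PC=4 idx=0 pred=N actual=T -> ctr[0]=2
Ev 4: PC=0 idx=0 pred=T actual=T -> ctr[0]=3
Ev 5: PC=6 idx=2 pred=N actual=T -> ctr[2]=1
Ev 6: PC=0 idx=0 pred=T actual=N -> ctr[0]=2
Ev 7: PC=0 idx=0 pred=T actual=T -> ctr[0]=3

Answer: 3 0 1 0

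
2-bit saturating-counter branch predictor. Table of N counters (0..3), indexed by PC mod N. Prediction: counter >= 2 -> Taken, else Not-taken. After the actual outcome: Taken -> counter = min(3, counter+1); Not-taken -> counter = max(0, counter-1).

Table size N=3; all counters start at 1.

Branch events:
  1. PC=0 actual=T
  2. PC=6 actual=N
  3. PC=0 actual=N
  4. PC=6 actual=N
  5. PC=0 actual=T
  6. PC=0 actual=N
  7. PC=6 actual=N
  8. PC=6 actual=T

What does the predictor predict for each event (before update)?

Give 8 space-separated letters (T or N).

Answer: N T N N N N N N

Derivation:
Ev 1: PC=0 idx=0 pred=N actual=T -> ctr[0]=2
Ev 2: PC=6 idx=0 pred=T actual=N -> ctr[0]=1
Ev 3: PC=0 idx=0 pred=N actual=N -> ctr[0]=0
Ev 4: PC=6 idx=0 pred=N actual=N -> ctr[0]=0
Ev 5: PC=0 idx=0 pred=N actual=T -> ctr[0]=1
Ev 6: PC=0 idx=0 pred=N actual=N -> ctr[0]=0
Ev 7: PC=6 idx=0 pred=N actual=N -> ctr[0]=0
Ev 8: PC=6 idx=0 pred=N actual=T -> ctr[0]=1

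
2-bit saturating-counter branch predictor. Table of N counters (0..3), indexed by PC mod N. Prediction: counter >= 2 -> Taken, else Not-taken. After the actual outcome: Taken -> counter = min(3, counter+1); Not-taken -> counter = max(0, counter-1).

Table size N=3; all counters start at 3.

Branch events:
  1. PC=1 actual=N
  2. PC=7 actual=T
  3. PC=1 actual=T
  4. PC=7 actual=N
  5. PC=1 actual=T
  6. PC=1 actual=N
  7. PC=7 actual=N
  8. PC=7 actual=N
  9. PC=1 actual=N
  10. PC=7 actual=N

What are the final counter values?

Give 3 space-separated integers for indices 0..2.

Ev 1: PC=1 idx=1 pred=T actual=N -> ctr[1]=2
Ev 2: PC=7 idx=1 pred=T actual=T -> ctr[1]=3
Ev 3: PC=1 idx=1 pred=T actual=T -> ctr[1]=3
Ev 4: PC=7 idx=1 pred=T actual=N -> ctr[1]=2
Ev 5: PC=1 idx=1 pred=T actual=T -> ctr[1]=3
Ev 6: PC=1 idx=1 pred=T actual=N -> ctr[1]=2
Ev 7: PC=7 idx=1 pred=T actual=N -> ctr[1]=1
Ev 8: PC=7 idx=1 pred=N actual=N -> ctr[1]=0
Ev 9: PC=1 idx=1 pred=N actual=N -> ctr[1]=0
Ev 10: PC=7 idx=1 pred=N actual=N -> ctr[1]=0

Answer: 3 0 3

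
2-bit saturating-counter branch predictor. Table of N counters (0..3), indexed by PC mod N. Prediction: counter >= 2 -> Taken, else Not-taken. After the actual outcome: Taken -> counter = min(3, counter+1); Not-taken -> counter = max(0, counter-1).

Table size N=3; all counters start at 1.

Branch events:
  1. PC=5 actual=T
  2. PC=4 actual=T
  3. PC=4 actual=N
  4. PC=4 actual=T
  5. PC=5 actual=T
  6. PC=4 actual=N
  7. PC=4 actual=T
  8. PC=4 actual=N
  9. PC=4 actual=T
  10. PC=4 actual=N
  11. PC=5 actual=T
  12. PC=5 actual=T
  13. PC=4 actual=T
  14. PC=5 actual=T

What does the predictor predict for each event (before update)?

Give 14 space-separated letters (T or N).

Ev 1: PC=5 idx=2 pred=N actual=T -> ctr[2]=2
Ev 2: PC=4 idx=1 pred=N actual=T -> ctr[1]=2
Ev 3: PC=4 idx=1 pred=T actual=N -> ctr[1]=1
Ev 4: PC=4 idx=1 pred=N actual=T -> ctr[1]=2
Ev 5: PC=5 idx=2 pred=T actual=T -> ctr[2]=3
Ev 6: PC=4 idx=1 pred=T actual=N -> ctr[1]=1
Ev 7: PC=4 idx=1 pred=N actual=T -> ctr[1]=2
Ev 8: PC=4 idx=1 pred=T actual=N -> ctr[1]=1
Ev 9: PC=4 idx=1 pred=N actual=T -> ctr[1]=2
Ev 10: PC=4 idx=1 pred=T actual=N -> ctr[1]=1
Ev 11: PC=5 idx=2 pred=T actual=T -> ctr[2]=3
Ev 12: PC=5 idx=2 pred=T actual=T -> ctr[2]=3
Ev 13: PC=4 idx=1 pred=N actual=T -> ctr[1]=2
Ev 14: PC=5 idx=2 pred=T actual=T -> ctr[2]=3

Answer: N N T N T T N T N T T T N T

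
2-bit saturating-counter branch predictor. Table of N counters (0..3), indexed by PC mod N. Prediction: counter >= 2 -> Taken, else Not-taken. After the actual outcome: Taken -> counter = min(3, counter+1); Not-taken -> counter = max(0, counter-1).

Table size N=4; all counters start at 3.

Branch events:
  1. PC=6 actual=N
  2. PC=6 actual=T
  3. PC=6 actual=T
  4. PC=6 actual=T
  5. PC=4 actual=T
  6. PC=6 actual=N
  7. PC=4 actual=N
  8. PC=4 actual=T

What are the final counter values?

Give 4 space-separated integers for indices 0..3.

Answer: 3 3 2 3

Derivation:
Ev 1: PC=6 idx=2 pred=T actual=N -> ctr[2]=2
Ev 2: PC=6 idx=2 pred=T actual=T -> ctr[2]=3
Ev 3: PC=6 idx=2 pred=T actual=T -> ctr[2]=3
Ev 4: PC=6 idx=2 pred=T actual=T -> ctr[2]=3
Ev 5: PC=4 idx=0 pred=T actual=T -> ctr[0]=3
Ev 6: PC=6 idx=2 pred=T actual=N -> ctr[2]=2
Ev 7: PC=4 idx=0 pred=T actual=N -> ctr[0]=2
Ev 8: PC=4 idx=0 pred=T actual=T -> ctr[0]=3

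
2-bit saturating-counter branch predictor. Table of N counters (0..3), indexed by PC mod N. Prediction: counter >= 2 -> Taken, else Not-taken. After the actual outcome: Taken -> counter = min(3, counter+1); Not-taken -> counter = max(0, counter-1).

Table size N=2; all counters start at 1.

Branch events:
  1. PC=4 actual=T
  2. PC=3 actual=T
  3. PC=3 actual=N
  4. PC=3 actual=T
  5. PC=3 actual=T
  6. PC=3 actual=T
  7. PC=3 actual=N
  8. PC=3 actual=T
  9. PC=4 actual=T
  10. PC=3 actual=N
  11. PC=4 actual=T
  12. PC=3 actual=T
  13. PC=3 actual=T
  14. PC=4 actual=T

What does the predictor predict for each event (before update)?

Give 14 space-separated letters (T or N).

Ev 1: PC=4 idx=0 pred=N actual=T -> ctr[0]=2
Ev 2: PC=3 idx=1 pred=N actual=T -> ctr[1]=2
Ev 3: PC=3 idx=1 pred=T actual=N -> ctr[1]=1
Ev 4: PC=3 idx=1 pred=N actual=T -> ctr[1]=2
Ev 5: PC=3 idx=1 pred=T actual=T -> ctr[1]=3
Ev 6: PC=3 idx=1 pred=T actual=T -> ctr[1]=3
Ev 7: PC=3 idx=1 pred=T actual=N -> ctr[1]=2
Ev 8: PC=3 idx=1 pred=T actual=T -> ctr[1]=3
Ev 9: PC=4 idx=0 pred=T actual=T -> ctr[0]=3
Ev 10: PC=3 idx=1 pred=T actual=N -> ctr[1]=2
Ev 11: PC=4 idx=0 pred=T actual=T -> ctr[0]=3
Ev 12: PC=3 idx=1 pred=T actual=T -> ctr[1]=3
Ev 13: PC=3 idx=1 pred=T actual=T -> ctr[1]=3
Ev 14: PC=4 idx=0 pred=T actual=T -> ctr[0]=3

Answer: N N T N T T T T T T T T T T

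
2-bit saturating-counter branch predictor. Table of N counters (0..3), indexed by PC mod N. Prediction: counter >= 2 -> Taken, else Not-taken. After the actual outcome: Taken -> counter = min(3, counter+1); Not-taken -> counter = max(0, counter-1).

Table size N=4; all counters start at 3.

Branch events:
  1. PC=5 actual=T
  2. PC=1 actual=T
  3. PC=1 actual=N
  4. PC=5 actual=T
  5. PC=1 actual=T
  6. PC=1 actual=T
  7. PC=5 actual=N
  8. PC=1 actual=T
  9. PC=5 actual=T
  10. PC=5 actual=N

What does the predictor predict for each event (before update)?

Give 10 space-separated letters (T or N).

Answer: T T T T T T T T T T

Derivation:
Ev 1: PC=5 idx=1 pred=T actual=T -> ctr[1]=3
Ev 2: PC=1 idx=1 pred=T actual=T -> ctr[1]=3
Ev 3: PC=1 idx=1 pred=T actual=N -> ctr[1]=2
Ev 4: PC=5 idx=1 pred=T actual=T -> ctr[1]=3
Ev 5: PC=1 idx=1 pred=T actual=T -> ctr[1]=3
Ev 6: PC=1 idx=1 pred=T actual=T -> ctr[1]=3
Ev 7: PC=5 idx=1 pred=T actual=N -> ctr[1]=2
Ev 8: PC=1 idx=1 pred=T actual=T -> ctr[1]=3
Ev 9: PC=5 idx=1 pred=T actual=T -> ctr[1]=3
Ev 10: PC=5 idx=1 pred=T actual=N -> ctr[1]=2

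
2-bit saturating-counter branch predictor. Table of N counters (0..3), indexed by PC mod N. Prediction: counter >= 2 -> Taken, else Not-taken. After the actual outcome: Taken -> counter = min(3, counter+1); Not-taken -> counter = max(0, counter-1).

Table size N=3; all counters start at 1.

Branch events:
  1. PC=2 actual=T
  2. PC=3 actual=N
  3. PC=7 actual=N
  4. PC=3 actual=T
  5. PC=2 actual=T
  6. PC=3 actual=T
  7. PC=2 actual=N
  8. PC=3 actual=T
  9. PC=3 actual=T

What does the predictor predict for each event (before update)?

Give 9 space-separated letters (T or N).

Answer: N N N N T N T T T

Derivation:
Ev 1: PC=2 idx=2 pred=N actual=T -> ctr[2]=2
Ev 2: PC=3 idx=0 pred=N actual=N -> ctr[0]=0
Ev 3: PC=7 idx=1 pred=N actual=N -> ctr[1]=0
Ev 4: PC=3 idx=0 pred=N actual=T -> ctr[0]=1
Ev 5: PC=2 idx=2 pred=T actual=T -> ctr[2]=3
Ev 6: PC=3 idx=0 pred=N actual=T -> ctr[0]=2
Ev 7: PC=2 idx=2 pred=T actual=N -> ctr[2]=2
Ev 8: PC=3 idx=0 pred=T actual=T -> ctr[0]=3
Ev 9: PC=3 idx=0 pred=T actual=T -> ctr[0]=3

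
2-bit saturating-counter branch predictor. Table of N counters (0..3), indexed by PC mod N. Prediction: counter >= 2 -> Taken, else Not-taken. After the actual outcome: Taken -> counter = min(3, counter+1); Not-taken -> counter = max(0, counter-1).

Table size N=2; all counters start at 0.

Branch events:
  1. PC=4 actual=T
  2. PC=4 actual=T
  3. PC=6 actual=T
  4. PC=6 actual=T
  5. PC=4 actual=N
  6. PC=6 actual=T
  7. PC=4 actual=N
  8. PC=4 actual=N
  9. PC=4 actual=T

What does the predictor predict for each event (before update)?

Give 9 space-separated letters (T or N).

Answer: N N T T T T T T N

Derivation:
Ev 1: PC=4 idx=0 pred=N actual=T -> ctr[0]=1
Ev 2: PC=4 idx=0 pred=N actual=T -> ctr[0]=2
Ev 3: PC=6 idx=0 pred=T actual=T -> ctr[0]=3
Ev 4: PC=6 idx=0 pred=T actual=T -> ctr[0]=3
Ev 5: PC=4 idx=0 pred=T actual=N -> ctr[0]=2
Ev 6: PC=6 idx=0 pred=T actual=T -> ctr[0]=3
Ev 7: PC=4 idx=0 pred=T actual=N -> ctr[0]=2
Ev 8: PC=4 idx=0 pred=T actual=N -> ctr[0]=1
Ev 9: PC=4 idx=0 pred=N actual=T -> ctr[0]=2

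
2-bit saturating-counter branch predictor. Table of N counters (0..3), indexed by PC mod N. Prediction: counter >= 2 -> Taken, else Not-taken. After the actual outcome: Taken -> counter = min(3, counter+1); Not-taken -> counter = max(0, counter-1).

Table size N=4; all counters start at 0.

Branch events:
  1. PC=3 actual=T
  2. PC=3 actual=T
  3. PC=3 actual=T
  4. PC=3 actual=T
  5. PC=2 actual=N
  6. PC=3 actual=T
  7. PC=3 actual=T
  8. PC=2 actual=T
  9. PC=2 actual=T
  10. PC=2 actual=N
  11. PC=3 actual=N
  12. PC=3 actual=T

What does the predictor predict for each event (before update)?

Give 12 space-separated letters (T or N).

Ev 1: PC=3 idx=3 pred=N actual=T -> ctr[3]=1
Ev 2: PC=3 idx=3 pred=N actual=T -> ctr[3]=2
Ev 3: PC=3 idx=3 pred=T actual=T -> ctr[3]=3
Ev 4: PC=3 idx=3 pred=T actual=T -> ctr[3]=3
Ev 5: PC=2 idx=2 pred=N actual=N -> ctr[2]=0
Ev 6: PC=3 idx=3 pred=T actual=T -> ctr[3]=3
Ev 7: PC=3 idx=3 pred=T actual=T -> ctr[3]=3
Ev 8: PC=2 idx=2 pred=N actual=T -> ctr[2]=1
Ev 9: PC=2 idx=2 pred=N actual=T -> ctr[2]=2
Ev 10: PC=2 idx=2 pred=T actual=N -> ctr[2]=1
Ev 11: PC=3 idx=3 pred=T actual=N -> ctr[3]=2
Ev 12: PC=3 idx=3 pred=T actual=T -> ctr[3]=3

Answer: N N T T N T T N N T T T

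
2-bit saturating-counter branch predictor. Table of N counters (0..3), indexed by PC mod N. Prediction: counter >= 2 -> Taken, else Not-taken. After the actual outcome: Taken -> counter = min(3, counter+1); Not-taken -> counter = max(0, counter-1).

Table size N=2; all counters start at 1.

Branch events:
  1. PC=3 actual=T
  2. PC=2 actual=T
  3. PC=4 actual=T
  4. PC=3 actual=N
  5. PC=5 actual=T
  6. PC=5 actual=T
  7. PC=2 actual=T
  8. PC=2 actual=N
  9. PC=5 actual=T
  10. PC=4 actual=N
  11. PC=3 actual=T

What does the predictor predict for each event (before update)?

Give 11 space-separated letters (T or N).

Ev 1: PC=3 idx=1 pred=N actual=T -> ctr[1]=2
Ev 2: PC=2 idx=0 pred=N actual=T -> ctr[0]=2
Ev 3: PC=4 idx=0 pred=T actual=T -> ctr[0]=3
Ev 4: PC=3 idx=1 pred=T actual=N -> ctr[1]=1
Ev 5: PC=5 idx=1 pred=N actual=T -> ctr[1]=2
Ev 6: PC=5 idx=1 pred=T actual=T -> ctr[1]=3
Ev 7: PC=2 idx=0 pred=T actual=T -> ctr[0]=3
Ev 8: PC=2 idx=0 pred=T actual=N -> ctr[0]=2
Ev 9: PC=5 idx=1 pred=T actual=T -> ctr[1]=3
Ev 10: PC=4 idx=0 pred=T actual=N -> ctr[0]=1
Ev 11: PC=3 idx=1 pred=T actual=T -> ctr[1]=3

Answer: N N T T N T T T T T T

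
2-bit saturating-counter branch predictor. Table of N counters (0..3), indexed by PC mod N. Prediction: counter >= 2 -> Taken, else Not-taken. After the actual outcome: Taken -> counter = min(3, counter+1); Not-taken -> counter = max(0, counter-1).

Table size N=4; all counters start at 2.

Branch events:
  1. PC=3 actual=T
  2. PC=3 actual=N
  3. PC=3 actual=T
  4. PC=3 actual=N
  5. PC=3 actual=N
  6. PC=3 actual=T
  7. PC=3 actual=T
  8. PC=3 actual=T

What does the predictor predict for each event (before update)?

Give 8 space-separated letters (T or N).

Answer: T T T T T N T T

Derivation:
Ev 1: PC=3 idx=3 pred=T actual=T -> ctr[3]=3
Ev 2: PC=3 idx=3 pred=T actual=N -> ctr[3]=2
Ev 3: PC=3 idx=3 pred=T actual=T -> ctr[3]=3
Ev 4: PC=3 idx=3 pred=T actual=N -> ctr[3]=2
Ev 5: PC=3 idx=3 pred=T actual=N -> ctr[3]=1
Ev 6: PC=3 idx=3 pred=N actual=T -> ctr[3]=2
Ev 7: PC=3 idx=3 pred=T actual=T -> ctr[3]=3
Ev 8: PC=3 idx=3 pred=T actual=T -> ctr[3]=3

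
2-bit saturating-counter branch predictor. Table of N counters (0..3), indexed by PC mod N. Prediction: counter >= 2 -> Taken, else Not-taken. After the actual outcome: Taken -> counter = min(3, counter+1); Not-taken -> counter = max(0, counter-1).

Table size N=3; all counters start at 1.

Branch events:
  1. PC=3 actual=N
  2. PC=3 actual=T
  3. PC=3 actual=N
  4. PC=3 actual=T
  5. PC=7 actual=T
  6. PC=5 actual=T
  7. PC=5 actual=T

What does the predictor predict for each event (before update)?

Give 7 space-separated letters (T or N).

Answer: N N N N N N T

Derivation:
Ev 1: PC=3 idx=0 pred=N actual=N -> ctr[0]=0
Ev 2: PC=3 idx=0 pred=N actual=T -> ctr[0]=1
Ev 3: PC=3 idx=0 pred=N actual=N -> ctr[0]=0
Ev 4: PC=3 idx=0 pred=N actual=T -> ctr[0]=1
Ev 5: PC=7 idx=1 pred=N actual=T -> ctr[1]=2
Ev 6: PC=5 idx=2 pred=N actual=T -> ctr[2]=2
Ev 7: PC=5 idx=2 pred=T actual=T -> ctr[2]=3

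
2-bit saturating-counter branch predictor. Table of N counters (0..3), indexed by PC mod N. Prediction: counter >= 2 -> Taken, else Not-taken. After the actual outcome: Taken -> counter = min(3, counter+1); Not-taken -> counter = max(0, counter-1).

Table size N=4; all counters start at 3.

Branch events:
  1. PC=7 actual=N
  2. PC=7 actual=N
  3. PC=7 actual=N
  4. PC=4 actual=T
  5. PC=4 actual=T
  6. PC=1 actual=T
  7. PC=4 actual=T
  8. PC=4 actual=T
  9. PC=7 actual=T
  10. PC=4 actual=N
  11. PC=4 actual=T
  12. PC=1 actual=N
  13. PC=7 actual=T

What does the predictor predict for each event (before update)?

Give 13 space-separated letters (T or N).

Ev 1: PC=7 idx=3 pred=T actual=N -> ctr[3]=2
Ev 2: PC=7 idx=3 pred=T actual=N -> ctr[3]=1
Ev 3: PC=7 idx=3 pred=N actual=N -> ctr[3]=0
Ev 4: PC=4 idx=0 pred=T actual=T -> ctr[0]=3
Ev 5: PC=4 idx=0 pred=T actual=T -> ctr[0]=3
Ev 6: PC=1 idx=1 pred=T actual=T -> ctr[1]=3
Ev 7: PC=4 idx=0 pred=T actual=T -> ctr[0]=3
Ev 8: PC=4 idx=0 pred=T actual=T -> ctr[0]=3
Ev 9: PC=7 idx=3 pred=N actual=T -> ctr[3]=1
Ev 10: PC=4 idx=0 pred=T actual=N -> ctr[0]=2
Ev 11: PC=4 idx=0 pred=T actual=T -> ctr[0]=3
Ev 12: PC=1 idx=1 pred=T actual=N -> ctr[1]=2
Ev 13: PC=7 idx=3 pred=N actual=T -> ctr[3]=2

Answer: T T N T T T T T N T T T N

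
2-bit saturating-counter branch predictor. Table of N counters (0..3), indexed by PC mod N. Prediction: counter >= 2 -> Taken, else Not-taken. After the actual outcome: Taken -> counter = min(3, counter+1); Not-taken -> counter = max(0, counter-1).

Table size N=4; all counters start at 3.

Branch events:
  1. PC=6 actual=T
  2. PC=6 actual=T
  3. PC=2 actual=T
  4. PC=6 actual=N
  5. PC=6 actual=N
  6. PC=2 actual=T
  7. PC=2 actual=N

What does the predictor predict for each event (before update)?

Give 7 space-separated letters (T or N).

Answer: T T T T T N T

Derivation:
Ev 1: PC=6 idx=2 pred=T actual=T -> ctr[2]=3
Ev 2: PC=6 idx=2 pred=T actual=T -> ctr[2]=3
Ev 3: PC=2 idx=2 pred=T actual=T -> ctr[2]=3
Ev 4: PC=6 idx=2 pred=T actual=N -> ctr[2]=2
Ev 5: PC=6 idx=2 pred=T actual=N -> ctr[2]=1
Ev 6: PC=2 idx=2 pred=N actual=T -> ctr[2]=2
Ev 7: PC=2 idx=2 pred=T actual=N -> ctr[2]=1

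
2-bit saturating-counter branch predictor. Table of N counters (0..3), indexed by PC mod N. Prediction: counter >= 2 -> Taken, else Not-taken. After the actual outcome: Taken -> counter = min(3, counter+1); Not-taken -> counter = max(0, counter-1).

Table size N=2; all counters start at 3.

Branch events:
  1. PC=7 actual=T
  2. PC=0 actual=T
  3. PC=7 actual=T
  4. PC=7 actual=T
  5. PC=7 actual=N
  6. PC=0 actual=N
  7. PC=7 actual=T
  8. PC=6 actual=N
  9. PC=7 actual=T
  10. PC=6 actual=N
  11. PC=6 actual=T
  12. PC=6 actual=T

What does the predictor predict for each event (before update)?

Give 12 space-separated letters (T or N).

Answer: T T T T T T T T T N N N

Derivation:
Ev 1: PC=7 idx=1 pred=T actual=T -> ctr[1]=3
Ev 2: PC=0 idx=0 pred=T actual=T -> ctr[0]=3
Ev 3: PC=7 idx=1 pred=T actual=T -> ctr[1]=3
Ev 4: PC=7 idx=1 pred=T actual=T -> ctr[1]=3
Ev 5: PC=7 idx=1 pred=T actual=N -> ctr[1]=2
Ev 6: PC=0 idx=0 pred=T actual=N -> ctr[0]=2
Ev 7: PC=7 idx=1 pred=T actual=T -> ctr[1]=3
Ev 8: PC=6 idx=0 pred=T actual=N -> ctr[0]=1
Ev 9: PC=7 idx=1 pred=T actual=T -> ctr[1]=3
Ev 10: PC=6 idx=0 pred=N actual=N -> ctr[0]=0
Ev 11: PC=6 idx=0 pred=N actual=T -> ctr[0]=1
Ev 12: PC=6 idx=0 pred=N actual=T -> ctr[0]=2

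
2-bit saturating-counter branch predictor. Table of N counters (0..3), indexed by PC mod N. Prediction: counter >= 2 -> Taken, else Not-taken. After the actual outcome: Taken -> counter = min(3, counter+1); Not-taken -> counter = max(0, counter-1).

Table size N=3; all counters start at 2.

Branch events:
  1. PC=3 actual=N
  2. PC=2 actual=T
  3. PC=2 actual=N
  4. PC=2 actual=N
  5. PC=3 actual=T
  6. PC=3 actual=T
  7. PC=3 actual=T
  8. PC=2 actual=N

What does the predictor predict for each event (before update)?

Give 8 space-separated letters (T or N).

Answer: T T T T N T T N

Derivation:
Ev 1: PC=3 idx=0 pred=T actual=N -> ctr[0]=1
Ev 2: PC=2 idx=2 pred=T actual=T -> ctr[2]=3
Ev 3: PC=2 idx=2 pred=T actual=N -> ctr[2]=2
Ev 4: PC=2 idx=2 pred=T actual=N -> ctr[2]=1
Ev 5: PC=3 idx=0 pred=N actual=T -> ctr[0]=2
Ev 6: PC=3 idx=0 pred=T actual=T -> ctr[0]=3
Ev 7: PC=3 idx=0 pred=T actual=T -> ctr[0]=3
Ev 8: PC=2 idx=2 pred=N actual=N -> ctr[2]=0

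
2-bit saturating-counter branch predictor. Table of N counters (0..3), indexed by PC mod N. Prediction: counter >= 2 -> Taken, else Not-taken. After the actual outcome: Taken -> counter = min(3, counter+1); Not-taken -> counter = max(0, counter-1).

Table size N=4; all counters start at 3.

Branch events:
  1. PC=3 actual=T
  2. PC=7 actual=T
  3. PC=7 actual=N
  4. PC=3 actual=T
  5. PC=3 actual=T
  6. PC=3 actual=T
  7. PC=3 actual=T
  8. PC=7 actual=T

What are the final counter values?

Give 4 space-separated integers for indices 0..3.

Answer: 3 3 3 3

Derivation:
Ev 1: PC=3 idx=3 pred=T actual=T -> ctr[3]=3
Ev 2: PC=7 idx=3 pred=T actual=T -> ctr[3]=3
Ev 3: PC=7 idx=3 pred=T actual=N -> ctr[3]=2
Ev 4: PC=3 idx=3 pred=T actual=T -> ctr[3]=3
Ev 5: PC=3 idx=3 pred=T actual=T -> ctr[3]=3
Ev 6: PC=3 idx=3 pred=T actual=T -> ctr[3]=3
Ev 7: PC=3 idx=3 pred=T actual=T -> ctr[3]=3
Ev 8: PC=7 idx=3 pred=T actual=T -> ctr[3]=3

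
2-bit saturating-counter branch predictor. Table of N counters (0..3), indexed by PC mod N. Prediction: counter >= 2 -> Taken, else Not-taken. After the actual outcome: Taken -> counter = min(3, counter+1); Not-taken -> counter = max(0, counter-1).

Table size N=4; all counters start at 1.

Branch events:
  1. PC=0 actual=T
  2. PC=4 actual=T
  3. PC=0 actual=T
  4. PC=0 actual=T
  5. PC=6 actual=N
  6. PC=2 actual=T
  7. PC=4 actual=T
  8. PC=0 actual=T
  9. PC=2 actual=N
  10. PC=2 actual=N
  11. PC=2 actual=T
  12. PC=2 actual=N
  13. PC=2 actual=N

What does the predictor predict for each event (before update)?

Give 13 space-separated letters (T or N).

Answer: N T T T N N T T N N N N N

Derivation:
Ev 1: PC=0 idx=0 pred=N actual=T -> ctr[0]=2
Ev 2: PC=4 idx=0 pred=T actual=T -> ctr[0]=3
Ev 3: PC=0 idx=0 pred=T actual=T -> ctr[0]=3
Ev 4: PC=0 idx=0 pred=T actual=T -> ctr[0]=3
Ev 5: PC=6 idx=2 pred=N actual=N -> ctr[2]=0
Ev 6: PC=2 idx=2 pred=N actual=T -> ctr[2]=1
Ev 7: PC=4 idx=0 pred=T actual=T -> ctr[0]=3
Ev 8: PC=0 idx=0 pred=T actual=T -> ctr[0]=3
Ev 9: PC=2 idx=2 pred=N actual=N -> ctr[2]=0
Ev 10: PC=2 idx=2 pred=N actual=N -> ctr[2]=0
Ev 11: PC=2 idx=2 pred=N actual=T -> ctr[2]=1
Ev 12: PC=2 idx=2 pred=N actual=N -> ctr[2]=0
Ev 13: PC=2 idx=2 pred=N actual=N -> ctr[2]=0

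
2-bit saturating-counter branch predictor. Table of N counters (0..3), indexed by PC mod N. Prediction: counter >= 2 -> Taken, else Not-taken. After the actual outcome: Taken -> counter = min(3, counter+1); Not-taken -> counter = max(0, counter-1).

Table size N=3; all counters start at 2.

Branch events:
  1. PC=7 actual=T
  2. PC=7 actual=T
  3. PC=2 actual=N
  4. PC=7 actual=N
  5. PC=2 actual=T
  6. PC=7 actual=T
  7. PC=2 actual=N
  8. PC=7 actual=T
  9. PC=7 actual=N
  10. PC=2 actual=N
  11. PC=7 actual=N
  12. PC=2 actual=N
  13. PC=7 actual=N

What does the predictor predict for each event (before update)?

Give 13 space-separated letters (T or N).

Ev 1: PC=7 idx=1 pred=T actual=T -> ctr[1]=3
Ev 2: PC=7 idx=1 pred=T actual=T -> ctr[1]=3
Ev 3: PC=2 idx=2 pred=T actual=N -> ctr[2]=1
Ev 4: PC=7 idx=1 pred=T actual=N -> ctr[1]=2
Ev 5: PC=2 idx=2 pred=N actual=T -> ctr[2]=2
Ev 6: PC=7 idx=1 pred=T actual=T -> ctr[1]=3
Ev 7: PC=2 idx=2 pred=T actual=N -> ctr[2]=1
Ev 8: PC=7 idx=1 pred=T actual=T -> ctr[1]=3
Ev 9: PC=7 idx=1 pred=T actual=N -> ctr[1]=2
Ev 10: PC=2 idx=2 pred=N actual=N -> ctr[2]=0
Ev 11: PC=7 idx=1 pred=T actual=N -> ctr[1]=1
Ev 12: PC=2 idx=2 pred=N actual=N -> ctr[2]=0
Ev 13: PC=7 idx=1 pred=N actual=N -> ctr[1]=0

Answer: T T T T N T T T T N T N N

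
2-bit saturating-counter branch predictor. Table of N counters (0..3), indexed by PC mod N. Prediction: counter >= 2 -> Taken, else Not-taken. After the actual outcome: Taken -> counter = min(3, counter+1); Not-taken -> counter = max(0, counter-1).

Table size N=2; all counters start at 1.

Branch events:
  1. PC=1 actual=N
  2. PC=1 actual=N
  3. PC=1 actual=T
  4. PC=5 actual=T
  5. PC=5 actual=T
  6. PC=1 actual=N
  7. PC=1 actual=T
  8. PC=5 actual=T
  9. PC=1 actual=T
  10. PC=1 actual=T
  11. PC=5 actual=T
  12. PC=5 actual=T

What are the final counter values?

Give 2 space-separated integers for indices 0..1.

Ev 1: PC=1 idx=1 pred=N actual=N -> ctr[1]=0
Ev 2: PC=1 idx=1 pred=N actual=N -> ctr[1]=0
Ev 3: PC=1 idx=1 pred=N actual=T -> ctr[1]=1
Ev 4: PC=5 idx=1 pred=N actual=T -> ctr[1]=2
Ev 5: PC=5 idx=1 pred=T actual=T -> ctr[1]=3
Ev 6: PC=1 idx=1 pred=T actual=N -> ctr[1]=2
Ev 7: PC=1 idx=1 pred=T actual=T -> ctr[1]=3
Ev 8: PC=5 idx=1 pred=T actual=T -> ctr[1]=3
Ev 9: PC=1 idx=1 pred=T actual=T -> ctr[1]=3
Ev 10: PC=1 idx=1 pred=T actual=T -> ctr[1]=3
Ev 11: PC=5 idx=1 pred=T actual=T -> ctr[1]=3
Ev 12: PC=5 idx=1 pred=T actual=T -> ctr[1]=3

Answer: 1 3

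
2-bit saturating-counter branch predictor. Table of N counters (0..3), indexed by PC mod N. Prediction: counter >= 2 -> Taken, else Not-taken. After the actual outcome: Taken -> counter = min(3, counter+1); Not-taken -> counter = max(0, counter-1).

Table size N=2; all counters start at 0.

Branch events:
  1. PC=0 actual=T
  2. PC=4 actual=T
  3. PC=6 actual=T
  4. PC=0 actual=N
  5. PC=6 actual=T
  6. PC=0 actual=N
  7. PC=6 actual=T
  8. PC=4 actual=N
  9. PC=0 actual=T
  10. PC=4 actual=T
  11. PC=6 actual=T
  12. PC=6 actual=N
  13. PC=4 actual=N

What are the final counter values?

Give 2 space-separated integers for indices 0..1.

Answer: 1 0

Derivation:
Ev 1: PC=0 idx=0 pred=N actual=T -> ctr[0]=1
Ev 2: PC=4 idx=0 pred=N actual=T -> ctr[0]=2
Ev 3: PC=6 idx=0 pred=T actual=T -> ctr[0]=3
Ev 4: PC=0 idx=0 pred=T actual=N -> ctr[0]=2
Ev 5: PC=6 idx=0 pred=T actual=T -> ctr[0]=3
Ev 6: PC=0 idx=0 pred=T actual=N -> ctr[0]=2
Ev 7: PC=6 idx=0 pred=T actual=T -> ctr[0]=3
Ev 8: PC=4 idx=0 pred=T actual=N -> ctr[0]=2
Ev 9: PC=0 idx=0 pred=T actual=T -> ctr[0]=3
Ev 10: PC=4 idx=0 pred=T actual=T -> ctr[0]=3
Ev 11: PC=6 idx=0 pred=T actual=T -> ctr[0]=3
Ev 12: PC=6 idx=0 pred=T actual=N -> ctr[0]=2
Ev 13: PC=4 idx=0 pred=T actual=N -> ctr[0]=1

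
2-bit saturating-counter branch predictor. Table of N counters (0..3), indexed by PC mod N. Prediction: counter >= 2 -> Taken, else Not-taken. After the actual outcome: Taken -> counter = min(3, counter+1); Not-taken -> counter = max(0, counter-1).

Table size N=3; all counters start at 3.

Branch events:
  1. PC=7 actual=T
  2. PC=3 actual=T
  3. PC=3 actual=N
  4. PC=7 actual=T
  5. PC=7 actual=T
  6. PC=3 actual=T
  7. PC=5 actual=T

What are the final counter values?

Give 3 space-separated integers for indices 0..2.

Ev 1: PC=7 idx=1 pred=T actual=T -> ctr[1]=3
Ev 2: PC=3 idx=0 pred=T actual=T -> ctr[0]=3
Ev 3: PC=3 idx=0 pred=T actual=N -> ctr[0]=2
Ev 4: PC=7 idx=1 pred=T actual=T -> ctr[1]=3
Ev 5: PC=7 idx=1 pred=T actual=T -> ctr[1]=3
Ev 6: PC=3 idx=0 pred=T actual=T -> ctr[0]=3
Ev 7: PC=5 idx=2 pred=T actual=T -> ctr[2]=3

Answer: 3 3 3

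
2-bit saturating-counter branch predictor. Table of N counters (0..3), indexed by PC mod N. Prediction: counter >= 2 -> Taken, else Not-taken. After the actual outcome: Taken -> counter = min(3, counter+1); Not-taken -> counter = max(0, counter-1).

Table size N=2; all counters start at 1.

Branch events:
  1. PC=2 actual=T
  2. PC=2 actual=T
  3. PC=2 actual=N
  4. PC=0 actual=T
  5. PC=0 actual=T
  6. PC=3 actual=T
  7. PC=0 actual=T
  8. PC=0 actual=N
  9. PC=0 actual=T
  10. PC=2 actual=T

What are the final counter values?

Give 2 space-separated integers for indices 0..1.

Answer: 3 2

Derivation:
Ev 1: PC=2 idx=0 pred=N actual=T -> ctr[0]=2
Ev 2: PC=2 idx=0 pred=T actual=T -> ctr[0]=3
Ev 3: PC=2 idx=0 pred=T actual=N -> ctr[0]=2
Ev 4: PC=0 idx=0 pred=T actual=T -> ctr[0]=3
Ev 5: PC=0 idx=0 pred=T actual=T -> ctr[0]=3
Ev 6: PC=3 idx=1 pred=N actual=T -> ctr[1]=2
Ev 7: PC=0 idx=0 pred=T actual=T -> ctr[0]=3
Ev 8: PC=0 idx=0 pred=T actual=N -> ctr[0]=2
Ev 9: PC=0 idx=0 pred=T actual=T -> ctr[0]=3
Ev 10: PC=2 idx=0 pred=T actual=T -> ctr[0]=3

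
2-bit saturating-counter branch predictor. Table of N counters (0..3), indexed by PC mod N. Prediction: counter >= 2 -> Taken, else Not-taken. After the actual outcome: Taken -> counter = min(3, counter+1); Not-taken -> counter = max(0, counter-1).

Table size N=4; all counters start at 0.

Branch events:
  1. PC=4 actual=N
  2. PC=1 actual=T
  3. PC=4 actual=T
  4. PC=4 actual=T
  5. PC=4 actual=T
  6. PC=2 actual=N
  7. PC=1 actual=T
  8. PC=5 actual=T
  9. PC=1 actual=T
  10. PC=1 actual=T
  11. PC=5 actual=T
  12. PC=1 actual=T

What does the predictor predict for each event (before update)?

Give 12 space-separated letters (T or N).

Answer: N N N N T N N T T T T T

Derivation:
Ev 1: PC=4 idx=0 pred=N actual=N -> ctr[0]=0
Ev 2: PC=1 idx=1 pred=N actual=T -> ctr[1]=1
Ev 3: PC=4 idx=0 pred=N actual=T -> ctr[0]=1
Ev 4: PC=4 idx=0 pred=N actual=T -> ctr[0]=2
Ev 5: PC=4 idx=0 pred=T actual=T -> ctr[0]=3
Ev 6: PC=2 idx=2 pred=N actual=N -> ctr[2]=0
Ev 7: PC=1 idx=1 pred=N actual=T -> ctr[1]=2
Ev 8: PC=5 idx=1 pred=T actual=T -> ctr[1]=3
Ev 9: PC=1 idx=1 pred=T actual=T -> ctr[1]=3
Ev 10: PC=1 idx=1 pred=T actual=T -> ctr[1]=3
Ev 11: PC=5 idx=1 pred=T actual=T -> ctr[1]=3
Ev 12: PC=1 idx=1 pred=T actual=T -> ctr[1]=3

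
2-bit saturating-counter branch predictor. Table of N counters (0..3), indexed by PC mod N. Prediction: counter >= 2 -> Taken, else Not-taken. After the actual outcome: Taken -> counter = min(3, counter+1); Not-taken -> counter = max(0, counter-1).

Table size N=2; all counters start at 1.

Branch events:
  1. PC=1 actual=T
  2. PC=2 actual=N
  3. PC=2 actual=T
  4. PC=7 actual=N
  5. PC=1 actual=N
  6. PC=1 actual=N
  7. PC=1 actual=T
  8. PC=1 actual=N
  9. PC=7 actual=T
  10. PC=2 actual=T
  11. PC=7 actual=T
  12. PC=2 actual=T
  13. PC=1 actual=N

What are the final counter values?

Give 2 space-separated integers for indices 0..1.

Ev 1: PC=1 idx=1 pred=N actual=T -> ctr[1]=2
Ev 2: PC=2 idx=0 pred=N actual=N -> ctr[0]=0
Ev 3: PC=2 idx=0 pred=N actual=T -> ctr[0]=1
Ev 4: PC=7 idx=1 pred=T actual=N -> ctr[1]=1
Ev 5: PC=1 idx=1 pred=N actual=N -> ctr[1]=0
Ev 6: PC=1 idx=1 pred=N actual=N -> ctr[1]=0
Ev 7: PC=1 idx=1 pred=N actual=T -> ctr[1]=1
Ev 8: PC=1 idx=1 pred=N actual=N -> ctr[1]=0
Ev 9: PC=7 idx=1 pred=N actual=T -> ctr[1]=1
Ev 10: PC=2 idx=0 pred=N actual=T -> ctr[0]=2
Ev 11: PC=7 idx=1 pred=N actual=T -> ctr[1]=2
Ev 12: PC=2 idx=0 pred=T actual=T -> ctr[0]=3
Ev 13: PC=1 idx=1 pred=T actual=N -> ctr[1]=1

Answer: 3 1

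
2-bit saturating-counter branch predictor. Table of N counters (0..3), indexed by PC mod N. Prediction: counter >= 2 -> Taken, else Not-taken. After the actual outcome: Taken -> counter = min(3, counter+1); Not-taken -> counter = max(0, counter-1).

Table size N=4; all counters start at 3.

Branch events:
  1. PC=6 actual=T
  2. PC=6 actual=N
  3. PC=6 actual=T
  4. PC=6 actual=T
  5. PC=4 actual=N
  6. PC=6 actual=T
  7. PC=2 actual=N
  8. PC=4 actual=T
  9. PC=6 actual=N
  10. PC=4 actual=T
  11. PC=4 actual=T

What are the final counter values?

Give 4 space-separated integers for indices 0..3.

Ev 1: PC=6 idx=2 pred=T actual=T -> ctr[2]=3
Ev 2: PC=6 idx=2 pred=T actual=N -> ctr[2]=2
Ev 3: PC=6 idx=2 pred=T actual=T -> ctr[2]=3
Ev 4: PC=6 idx=2 pred=T actual=T -> ctr[2]=3
Ev 5: PC=4 idx=0 pred=T actual=N -> ctr[0]=2
Ev 6: PC=6 idx=2 pred=T actual=T -> ctr[2]=3
Ev 7: PC=2 idx=2 pred=T actual=N -> ctr[2]=2
Ev 8: PC=4 idx=0 pred=T actual=T -> ctr[0]=3
Ev 9: PC=6 idx=2 pred=T actual=N -> ctr[2]=1
Ev 10: PC=4 idx=0 pred=T actual=T -> ctr[0]=3
Ev 11: PC=4 idx=0 pred=T actual=T -> ctr[0]=3

Answer: 3 3 1 3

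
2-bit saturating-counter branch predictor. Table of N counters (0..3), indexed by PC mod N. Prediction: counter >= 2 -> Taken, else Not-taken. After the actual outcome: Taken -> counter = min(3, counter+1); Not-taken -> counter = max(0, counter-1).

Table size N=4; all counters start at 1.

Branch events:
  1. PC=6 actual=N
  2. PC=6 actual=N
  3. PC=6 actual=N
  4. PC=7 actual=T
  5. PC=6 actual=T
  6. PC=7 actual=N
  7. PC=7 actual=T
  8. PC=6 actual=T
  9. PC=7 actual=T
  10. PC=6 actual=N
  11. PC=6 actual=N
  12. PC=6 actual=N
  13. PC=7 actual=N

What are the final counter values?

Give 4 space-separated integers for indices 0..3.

Answer: 1 1 0 2

Derivation:
Ev 1: PC=6 idx=2 pred=N actual=N -> ctr[2]=0
Ev 2: PC=6 idx=2 pred=N actual=N -> ctr[2]=0
Ev 3: PC=6 idx=2 pred=N actual=N -> ctr[2]=0
Ev 4: PC=7 idx=3 pred=N actual=T -> ctr[3]=2
Ev 5: PC=6 idx=2 pred=N actual=T -> ctr[2]=1
Ev 6: PC=7 idx=3 pred=T actual=N -> ctr[3]=1
Ev 7: PC=7 idx=3 pred=N actual=T -> ctr[3]=2
Ev 8: PC=6 idx=2 pred=N actual=T -> ctr[2]=2
Ev 9: PC=7 idx=3 pred=T actual=T -> ctr[3]=3
Ev 10: PC=6 idx=2 pred=T actual=N -> ctr[2]=1
Ev 11: PC=6 idx=2 pred=N actual=N -> ctr[2]=0
Ev 12: PC=6 idx=2 pred=N actual=N -> ctr[2]=0
Ev 13: PC=7 idx=3 pred=T actual=N -> ctr[3]=2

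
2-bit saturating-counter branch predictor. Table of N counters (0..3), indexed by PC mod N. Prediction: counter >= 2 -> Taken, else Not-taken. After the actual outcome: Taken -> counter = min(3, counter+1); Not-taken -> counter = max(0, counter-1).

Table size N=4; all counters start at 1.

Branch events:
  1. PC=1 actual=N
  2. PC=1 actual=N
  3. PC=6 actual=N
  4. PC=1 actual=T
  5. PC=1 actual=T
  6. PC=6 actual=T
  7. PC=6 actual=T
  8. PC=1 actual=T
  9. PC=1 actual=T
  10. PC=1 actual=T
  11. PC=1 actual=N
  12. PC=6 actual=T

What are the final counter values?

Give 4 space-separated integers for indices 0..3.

Ev 1: PC=1 idx=1 pred=N actual=N -> ctr[1]=0
Ev 2: PC=1 idx=1 pred=N actual=N -> ctr[1]=0
Ev 3: PC=6 idx=2 pred=N actual=N -> ctr[2]=0
Ev 4: PC=1 idx=1 pred=N actual=T -> ctr[1]=1
Ev 5: PC=1 idx=1 pred=N actual=T -> ctr[1]=2
Ev 6: PC=6 idx=2 pred=N actual=T -> ctr[2]=1
Ev 7: PC=6 idx=2 pred=N actual=T -> ctr[2]=2
Ev 8: PC=1 idx=1 pred=T actual=T -> ctr[1]=3
Ev 9: PC=1 idx=1 pred=T actual=T -> ctr[1]=3
Ev 10: PC=1 idx=1 pred=T actual=T -> ctr[1]=3
Ev 11: PC=1 idx=1 pred=T actual=N -> ctr[1]=2
Ev 12: PC=6 idx=2 pred=T actual=T -> ctr[2]=3

Answer: 1 2 3 1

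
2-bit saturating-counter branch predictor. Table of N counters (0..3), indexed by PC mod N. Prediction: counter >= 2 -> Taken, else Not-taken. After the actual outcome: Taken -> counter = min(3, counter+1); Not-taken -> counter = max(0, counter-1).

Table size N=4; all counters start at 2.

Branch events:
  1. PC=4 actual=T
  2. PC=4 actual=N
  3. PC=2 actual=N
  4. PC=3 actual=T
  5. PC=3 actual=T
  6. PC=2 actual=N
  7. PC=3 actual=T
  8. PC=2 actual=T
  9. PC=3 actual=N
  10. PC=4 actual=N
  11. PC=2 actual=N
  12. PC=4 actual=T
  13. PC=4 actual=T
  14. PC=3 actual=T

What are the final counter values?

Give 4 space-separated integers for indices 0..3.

Ev 1: PC=4 idx=0 pred=T actual=T -> ctr[0]=3
Ev 2: PC=4 idx=0 pred=T actual=N -> ctr[0]=2
Ev 3: PC=2 idx=2 pred=T actual=N -> ctr[2]=1
Ev 4: PC=3 idx=3 pred=T actual=T -> ctr[3]=3
Ev 5: PC=3 idx=3 pred=T actual=T -> ctr[3]=3
Ev 6: PC=2 idx=2 pred=N actual=N -> ctr[2]=0
Ev 7: PC=3 idx=3 pred=T actual=T -> ctr[3]=3
Ev 8: PC=2 idx=2 pred=N actual=T -> ctr[2]=1
Ev 9: PC=3 idx=3 pred=T actual=N -> ctr[3]=2
Ev 10: PC=4 idx=0 pred=T actual=N -> ctr[0]=1
Ev 11: PC=2 idx=2 pred=N actual=N -> ctr[2]=0
Ev 12: PC=4 idx=0 pred=N actual=T -> ctr[0]=2
Ev 13: PC=4 idx=0 pred=T actual=T -> ctr[0]=3
Ev 14: PC=3 idx=3 pred=T actual=T -> ctr[3]=3

Answer: 3 2 0 3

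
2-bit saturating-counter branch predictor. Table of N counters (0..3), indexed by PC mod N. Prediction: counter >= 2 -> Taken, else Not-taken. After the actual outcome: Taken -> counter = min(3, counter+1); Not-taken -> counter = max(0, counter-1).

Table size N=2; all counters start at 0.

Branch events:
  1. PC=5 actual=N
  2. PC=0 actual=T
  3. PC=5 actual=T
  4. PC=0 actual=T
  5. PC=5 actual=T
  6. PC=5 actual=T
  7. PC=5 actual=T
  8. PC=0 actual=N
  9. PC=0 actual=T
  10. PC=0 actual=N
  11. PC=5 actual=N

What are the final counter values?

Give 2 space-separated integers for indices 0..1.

Answer: 1 2

Derivation:
Ev 1: PC=5 idx=1 pred=N actual=N -> ctr[1]=0
Ev 2: PC=0 idx=0 pred=N actual=T -> ctr[0]=1
Ev 3: PC=5 idx=1 pred=N actual=T -> ctr[1]=1
Ev 4: PC=0 idx=0 pred=N actual=T -> ctr[0]=2
Ev 5: PC=5 idx=1 pred=N actual=T -> ctr[1]=2
Ev 6: PC=5 idx=1 pred=T actual=T -> ctr[1]=3
Ev 7: PC=5 idx=1 pred=T actual=T -> ctr[1]=3
Ev 8: PC=0 idx=0 pred=T actual=N -> ctr[0]=1
Ev 9: PC=0 idx=0 pred=N actual=T -> ctr[0]=2
Ev 10: PC=0 idx=0 pred=T actual=N -> ctr[0]=1
Ev 11: PC=5 idx=1 pred=T actual=N -> ctr[1]=2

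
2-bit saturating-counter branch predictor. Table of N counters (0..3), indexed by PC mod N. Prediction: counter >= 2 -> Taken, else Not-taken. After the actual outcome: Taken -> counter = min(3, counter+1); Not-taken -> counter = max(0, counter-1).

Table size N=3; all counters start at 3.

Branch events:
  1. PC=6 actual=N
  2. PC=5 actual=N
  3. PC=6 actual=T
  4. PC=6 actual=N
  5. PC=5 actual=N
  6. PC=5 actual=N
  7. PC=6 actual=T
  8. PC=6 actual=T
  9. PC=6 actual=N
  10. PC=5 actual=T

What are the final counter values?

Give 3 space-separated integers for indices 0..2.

Ev 1: PC=6 idx=0 pred=T actual=N -> ctr[0]=2
Ev 2: PC=5 idx=2 pred=T actual=N -> ctr[2]=2
Ev 3: PC=6 idx=0 pred=T actual=T -> ctr[0]=3
Ev 4: PC=6 idx=0 pred=T actual=N -> ctr[0]=2
Ev 5: PC=5 idx=2 pred=T actual=N -> ctr[2]=1
Ev 6: PC=5 idx=2 pred=N actual=N -> ctr[2]=0
Ev 7: PC=6 idx=0 pred=T actual=T -> ctr[0]=3
Ev 8: PC=6 idx=0 pred=T actual=T -> ctr[0]=3
Ev 9: PC=6 idx=0 pred=T actual=N -> ctr[0]=2
Ev 10: PC=5 idx=2 pred=N actual=T -> ctr[2]=1

Answer: 2 3 1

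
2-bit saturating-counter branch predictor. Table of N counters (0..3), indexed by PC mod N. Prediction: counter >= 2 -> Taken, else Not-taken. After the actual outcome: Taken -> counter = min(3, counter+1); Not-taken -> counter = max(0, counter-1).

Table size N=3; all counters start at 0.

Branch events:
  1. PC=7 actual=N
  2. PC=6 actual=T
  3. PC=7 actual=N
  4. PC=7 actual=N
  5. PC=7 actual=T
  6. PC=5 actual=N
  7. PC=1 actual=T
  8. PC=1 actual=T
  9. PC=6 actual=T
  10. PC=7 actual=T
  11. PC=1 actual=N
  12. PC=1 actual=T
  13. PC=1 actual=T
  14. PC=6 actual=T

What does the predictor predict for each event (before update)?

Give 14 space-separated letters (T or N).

Answer: N N N N N N N T N T T T T T

Derivation:
Ev 1: PC=7 idx=1 pred=N actual=N -> ctr[1]=0
Ev 2: PC=6 idx=0 pred=N actual=T -> ctr[0]=1
Ev 3: PC=7 idx=1 pred=N actual=N -> ctr[1]=0
Ev 4: PC=7 idx=1 pred=N actual=N -> ctr[1]=0
Ev 5: PC=7 idx=1 pred=N actual=T -> ctr[1]=1
Ev 6: PC=5 idx=2 pred=N actual=N -> ctr[2]=0
Ev 7: PC=1 idx=1 pred=N actual=T -> ctr[1]=2
Ev 8: PC=1 idx=1 pred=T actual=T -> ctr[1]=3
Ev 9: PC=6 idx=0 pred=N actual=T -> ctr[0]=2
Ev 10: PC=7 idx=1 pred=T actual=T -> ctr[1]=3
Ev 11: PC=1 idx=1 pred=T actual=N -> ctr[1]=2
Ev 12: PC=1 idx=1 pred=T actual=T -> ctr[1]=3
Ev 13: PC=1 idx=1 pred=T actual=T -> ctr[1]=3
Ev 14: PC=6 idx=0 pred=T actual=T -> ctr[0]=3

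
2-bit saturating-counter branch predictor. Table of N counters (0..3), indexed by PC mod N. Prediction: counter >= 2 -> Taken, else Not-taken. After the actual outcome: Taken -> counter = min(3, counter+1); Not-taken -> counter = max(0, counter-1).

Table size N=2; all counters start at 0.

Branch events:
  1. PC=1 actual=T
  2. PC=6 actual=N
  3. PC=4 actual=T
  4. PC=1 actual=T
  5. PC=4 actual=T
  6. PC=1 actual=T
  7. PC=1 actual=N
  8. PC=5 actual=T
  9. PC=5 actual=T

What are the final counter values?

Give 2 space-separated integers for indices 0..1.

Answer: 2 3

Derivation:
Ev 1: PC=1 idx=1 pred=N actual=T -> ctr[1]=1
Ev 2: PC=6 idx=0 pred=N actual=N -> ctr[0]=0
Ev 3: PC=4 idx=0 pred=N actual=T -> ctr[0]=1
Ev 4: PC=1 idx=1 pred=N actual=T -> ctr[1]=2
Ev 5: PC=4 idx=0 pred=N actual=T -> ctr[0]=2
Ev 6: PC=1 idx=1 pred=T actual=T -> ctr[1]=3
Ev 7: PC=1 idx=1 pred=T actual=N -> ctr[1]=2
Ev 8: PC=5 idx=1 pred=T actual=T -> ctr[1]=3
Ev 9: PC=5 idx=1 pred=T actual=T -> ctr[1]=3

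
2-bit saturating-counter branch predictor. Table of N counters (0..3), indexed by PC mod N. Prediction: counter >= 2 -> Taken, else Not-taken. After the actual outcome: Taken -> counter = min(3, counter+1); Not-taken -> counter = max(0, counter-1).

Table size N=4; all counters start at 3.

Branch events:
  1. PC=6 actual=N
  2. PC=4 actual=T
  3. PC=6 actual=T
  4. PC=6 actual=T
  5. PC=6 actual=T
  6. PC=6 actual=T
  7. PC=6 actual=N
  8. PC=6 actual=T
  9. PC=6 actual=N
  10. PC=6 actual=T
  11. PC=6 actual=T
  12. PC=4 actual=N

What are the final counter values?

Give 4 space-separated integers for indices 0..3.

Answer: 2 3 3 3

Derivation:
Ev 1: PC=6 idx=2 pred=T actual=N -> ctr[2]=2
Ev 2: PC=4 idx=0 pred=T actual=T -> ctr[0]=3
Ev 3: PC=6 idx=2 pred=T actual=T -> ctr[2]=3
Ev 4: PC=6 idx=2 pred=T actual=T -> ctr[2]=3
Ev 5: PC=6 idx=2 pred=T actual=T -> ctr[2]=3
Ev 6: PC=6 idx=2 pred=T actual=T -> ctr[2]=3
Ev 7: PC=6 idx=2 pred=T actual=N -> ctr[2]=2
Ev 8: PC=6 idx=2 pred=T actual=T -> ctr[2]=3
Ev 9: PC=6 idx=2 pred=T actual=N -> ctr[2]=2
Ev 10: PC=6 idx=2 pred=T actual=T -> ctr[2]=3
Ev 11: PC=6 idx=2 pred=T actual=T -> ctr[2]=3
Ev 12: PC=4 idx=0 pred=T actual=N -> ctr[0]=2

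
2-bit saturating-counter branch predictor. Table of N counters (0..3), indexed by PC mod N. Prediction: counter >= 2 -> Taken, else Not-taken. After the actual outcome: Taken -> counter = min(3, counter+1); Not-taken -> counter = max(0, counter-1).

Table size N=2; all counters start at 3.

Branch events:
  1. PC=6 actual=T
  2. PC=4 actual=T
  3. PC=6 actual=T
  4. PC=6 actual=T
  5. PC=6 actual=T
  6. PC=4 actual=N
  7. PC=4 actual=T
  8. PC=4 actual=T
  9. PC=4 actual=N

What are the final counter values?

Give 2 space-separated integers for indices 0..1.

Ev 1: PC=6 idx=0 pred=T actual=T -> ctr[0]=3
Ev 2: PC=4 idx=0 pred=T actual=T -> ctr[0]=3
Ev 3: PC=6 idx=0 pred=T actual=T -> ctr[0]=3
Ev 4: PC=6 idx=0 pred=T actual=T -> ctr[0]=3
Ev 5: PC=6 idx=0 pred=T actual=T -> ctr[0]=3
Ev 6: PC=4 idx=0 pred=T actual=N -> ctr[0]=2
Ev 7: PC=4 idx=0 pred=T actual=T -> ctr[0]=3
Ev 8: PC=4 idx=0 pred=T actual=T -> ctr[0]=3
Ev 9: PC=4 idx=0 pred=T actual=N -> ctr[0]=2

Answer: 2 3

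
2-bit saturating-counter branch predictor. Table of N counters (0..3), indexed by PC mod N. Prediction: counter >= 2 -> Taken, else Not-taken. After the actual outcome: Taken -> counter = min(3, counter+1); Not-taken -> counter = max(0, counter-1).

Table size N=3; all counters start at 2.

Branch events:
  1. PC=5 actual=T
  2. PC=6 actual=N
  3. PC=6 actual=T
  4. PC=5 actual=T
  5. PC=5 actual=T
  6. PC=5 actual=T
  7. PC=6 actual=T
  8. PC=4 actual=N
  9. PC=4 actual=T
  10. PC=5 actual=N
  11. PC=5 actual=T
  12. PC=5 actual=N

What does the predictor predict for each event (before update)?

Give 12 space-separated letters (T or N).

Answer: T T N T T T T T N T T T

Derivation:
Ev 1: PC=5 idx=2 pred=T actual=T -> ctr[2]=3
Ev 2: PC=6 idx=0 pred=T actual=N -> ctr[0]=1
Ev 3: PC=6 idx=0 pred=N actual=T -> ctr[0]=2
Ev 4: PC=5 idx=2 pred=T actual=T -> ctr[2]=3
Ev 5: PC=5 idx=2 pred=T actual=T -> ctr[2]=3
Ev 6: PC=5 idx=2 pred=T actual=T -> ctr[2]=3
Ev 7: PC=6 idx=0 pred=T actual=T -> ctr[0]=3
Ev 8: PC=4 idx=1 pred=T actual=N -> ctr[1]=1
Ev 9: PC=4 idx=1 pred=N actual=T -> ctr[1]=2
Ev 10: PC=5 idx=2 pred=T actual=N -> ctr[2]=2
Ev 11: PC=5 idx=2 pred=T actual=T -> ctr[2]=3
Ev 12: PC=5 idx=2 pred=T actual=N -> ctr[2]=2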